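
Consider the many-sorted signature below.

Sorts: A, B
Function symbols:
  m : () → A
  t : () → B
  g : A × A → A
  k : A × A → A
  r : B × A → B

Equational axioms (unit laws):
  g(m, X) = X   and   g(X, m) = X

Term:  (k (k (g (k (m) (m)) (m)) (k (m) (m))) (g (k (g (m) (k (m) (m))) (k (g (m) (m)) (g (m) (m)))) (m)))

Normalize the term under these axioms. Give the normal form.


1. (k (k (g (k (m) (m)) (m)) (k (m) (m))) (g (k (g (m) (k (m) (m))) (k (g (m) (m)) (g (m) (m)))) (m)))  →  (k (k (k (m) (m)) (k (m) (m))) (g (k (g (m) (k (m) (m))) (k (g (m) (m)) (g (m) (m)))) (m)))
2. (k (k (k (m) (m)) (k (m) (m))) (g (k (g (m) (k (m) (m))) (k (g (m) (m)) (g (m) (m)))) (m)))  →  (k (k (k (m) (m)) (k (m) (m))) (k (g (m) (k (m) (m))) (k (g (m) (m)) (g (m) (m)))))
3. (k (k (k (m) (m)) (k (m) (m))) (k (g (m) (k (m) (m))) (k (g (m) (m)) (g (m) (m)))))  →  (k (k (k (m) (m)) (k (m) (m))) (k (k (m) (m)) (k (g (m) (m)) (g (m) (m)))))
4. (k (k (k (m) (m)) (k (m) (m))) (k (k (m) (m)) (k (g (m) (m)) (g (m) (m)))))  →  (k (k (k (m) (m)) (k (m) (m))) (k (k (m) (m)) (k (m) (g (m) (m)))))
5. (k (k (k (m) (m)) (k (m) (m))) (k (k (m) (m)) (k (m) (g (m) (m)))))  →  (k (k (k (m) (m)) (k (m) (m))) (k (k (m) (m)) (k (m) (m))))

normal form = (k (k (k (m) (m)) (k (m) (m))) (k (k (m) (m)) (k (m) (m))))


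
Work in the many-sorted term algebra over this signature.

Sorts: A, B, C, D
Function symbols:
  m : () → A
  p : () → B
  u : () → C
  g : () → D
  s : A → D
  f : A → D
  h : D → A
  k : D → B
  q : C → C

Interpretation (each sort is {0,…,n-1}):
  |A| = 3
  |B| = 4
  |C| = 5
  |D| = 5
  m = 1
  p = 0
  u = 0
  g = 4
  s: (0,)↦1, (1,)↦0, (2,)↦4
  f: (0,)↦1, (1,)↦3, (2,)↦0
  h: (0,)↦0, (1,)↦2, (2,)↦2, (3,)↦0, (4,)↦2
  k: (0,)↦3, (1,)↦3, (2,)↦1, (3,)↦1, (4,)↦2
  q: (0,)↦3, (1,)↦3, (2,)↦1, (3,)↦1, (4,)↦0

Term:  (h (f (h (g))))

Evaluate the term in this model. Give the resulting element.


value = 0

  g = 4
  (h (g)) = h(4,) = 2
  (f (h (g))) = f(2,) = 0
  (h (f (h (g)))) = h(0,) = 0


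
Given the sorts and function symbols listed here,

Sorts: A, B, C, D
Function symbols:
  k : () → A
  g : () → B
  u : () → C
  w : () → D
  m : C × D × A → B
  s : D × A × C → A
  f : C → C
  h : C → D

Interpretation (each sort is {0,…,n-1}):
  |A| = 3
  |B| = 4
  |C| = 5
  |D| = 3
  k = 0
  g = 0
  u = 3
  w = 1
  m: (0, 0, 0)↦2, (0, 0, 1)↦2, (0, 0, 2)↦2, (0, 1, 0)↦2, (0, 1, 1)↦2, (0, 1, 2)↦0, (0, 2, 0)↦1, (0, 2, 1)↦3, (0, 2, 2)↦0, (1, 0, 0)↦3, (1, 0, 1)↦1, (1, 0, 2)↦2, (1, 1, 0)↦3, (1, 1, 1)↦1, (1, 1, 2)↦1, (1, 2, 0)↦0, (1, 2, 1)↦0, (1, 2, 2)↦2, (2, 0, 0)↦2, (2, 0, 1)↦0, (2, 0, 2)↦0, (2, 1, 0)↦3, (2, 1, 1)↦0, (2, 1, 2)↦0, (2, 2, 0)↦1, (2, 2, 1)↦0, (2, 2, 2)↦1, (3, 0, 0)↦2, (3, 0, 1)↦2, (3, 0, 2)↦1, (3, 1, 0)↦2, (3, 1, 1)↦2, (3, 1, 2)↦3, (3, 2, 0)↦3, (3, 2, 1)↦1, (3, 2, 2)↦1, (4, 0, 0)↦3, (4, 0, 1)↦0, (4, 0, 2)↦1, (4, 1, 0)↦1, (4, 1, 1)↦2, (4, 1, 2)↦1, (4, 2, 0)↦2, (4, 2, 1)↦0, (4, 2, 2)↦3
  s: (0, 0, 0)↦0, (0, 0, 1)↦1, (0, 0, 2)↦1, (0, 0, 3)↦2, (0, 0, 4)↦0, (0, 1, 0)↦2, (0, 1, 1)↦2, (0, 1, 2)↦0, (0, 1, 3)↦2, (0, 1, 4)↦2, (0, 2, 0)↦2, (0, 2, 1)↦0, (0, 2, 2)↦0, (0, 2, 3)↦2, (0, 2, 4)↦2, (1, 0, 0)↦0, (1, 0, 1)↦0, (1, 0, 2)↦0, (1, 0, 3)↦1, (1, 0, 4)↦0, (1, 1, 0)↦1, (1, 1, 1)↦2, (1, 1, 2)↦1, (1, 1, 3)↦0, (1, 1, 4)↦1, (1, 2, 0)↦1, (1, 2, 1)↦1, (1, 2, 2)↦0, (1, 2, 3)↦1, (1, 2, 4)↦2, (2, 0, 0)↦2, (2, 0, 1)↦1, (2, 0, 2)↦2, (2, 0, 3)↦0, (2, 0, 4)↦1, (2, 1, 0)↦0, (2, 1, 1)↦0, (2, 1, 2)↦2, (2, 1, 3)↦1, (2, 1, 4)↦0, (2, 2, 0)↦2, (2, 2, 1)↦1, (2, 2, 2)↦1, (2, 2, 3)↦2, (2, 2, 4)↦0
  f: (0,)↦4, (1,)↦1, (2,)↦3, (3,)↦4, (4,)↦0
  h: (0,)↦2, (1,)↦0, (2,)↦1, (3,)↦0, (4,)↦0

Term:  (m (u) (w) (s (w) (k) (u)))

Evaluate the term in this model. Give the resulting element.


value = 2

  u = 3
  w = 1
  w = 1
  k = 0
  u = 3
  (s (w) (k) (u)) = s(1, 0, 3) = 1
  (m (u) (w) (s (w) (k) (u))) = m(3, 1, 1) = 2


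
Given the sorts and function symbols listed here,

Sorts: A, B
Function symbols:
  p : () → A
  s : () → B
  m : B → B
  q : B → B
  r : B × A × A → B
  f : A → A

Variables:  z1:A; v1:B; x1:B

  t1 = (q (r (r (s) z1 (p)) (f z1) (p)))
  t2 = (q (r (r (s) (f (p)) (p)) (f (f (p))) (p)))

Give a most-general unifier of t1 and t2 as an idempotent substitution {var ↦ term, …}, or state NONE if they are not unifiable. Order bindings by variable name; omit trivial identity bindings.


{z1 ↦ (f (p))}


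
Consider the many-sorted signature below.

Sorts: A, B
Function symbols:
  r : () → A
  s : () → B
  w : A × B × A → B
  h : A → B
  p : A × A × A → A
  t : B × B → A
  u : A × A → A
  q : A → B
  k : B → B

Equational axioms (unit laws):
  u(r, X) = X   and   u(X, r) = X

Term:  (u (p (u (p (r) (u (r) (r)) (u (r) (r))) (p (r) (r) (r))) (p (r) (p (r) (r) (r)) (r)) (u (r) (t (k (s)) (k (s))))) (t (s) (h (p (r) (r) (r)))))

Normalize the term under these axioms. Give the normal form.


normal form = (u (p (u (p (r) (r) (r)) (p (r) (r) (r))) (p (r) (p (r) (r) (r)) (r)) (t (k (s)) (k (s)))) (t (s) (h (p (r) (r) (r)))))

1. (u (p (u (p (r) (u (r) (r)) (u (r) (r))) (p (r) (r) (r))) (p (r) (p (r) (r) (r)) (r)) (u (r) (t (k (s)) (k (s))))) (t (s) (h (p (r) (r) (r)))))  →  (u (p (u (p (r) (r) (u (r) (r))) (p (r) (r) (r))) (p (r) (p (r) (r) (r)) (r)) (u (r) (t (k (s)) (k (s))))) (t (s) (h (p (r) (r) (r)))))
2. (u (p (u (p (r) (r) (u (r) (r))) (p (r) (r) (r))) (p (r) (p (r) (r) (r)) (r)) (u (r) (t (k (s)) (k (s))))) (t (s) (h (p (r) (r) (r)))))  →  (u (p (u (p (r) (r) (r)) (p (r) (r) (r))) (p (r) (p (r) (r) (r)) (r)) (u (r) (t (k (s)) (k (s))))) (t (s) (h (p (r) (r) (r)))))
3. (u (p (u (p (r) (r) (r)) (p (r) (r) (r))) (p (r) (p (r) (r) (r)) (r)) (u (r) (t (k (s)) (k (s))))) (t (s) (h (p (r) (r) (r)))))  →  (u (p (u (p (r) (r) (r)) (p (r) (r) (r))) (p (r) (p (r) (r) (r)) (r)) (t (k (s)) (k (s)))) (t (s) (h (p (r) (r) (r)))))


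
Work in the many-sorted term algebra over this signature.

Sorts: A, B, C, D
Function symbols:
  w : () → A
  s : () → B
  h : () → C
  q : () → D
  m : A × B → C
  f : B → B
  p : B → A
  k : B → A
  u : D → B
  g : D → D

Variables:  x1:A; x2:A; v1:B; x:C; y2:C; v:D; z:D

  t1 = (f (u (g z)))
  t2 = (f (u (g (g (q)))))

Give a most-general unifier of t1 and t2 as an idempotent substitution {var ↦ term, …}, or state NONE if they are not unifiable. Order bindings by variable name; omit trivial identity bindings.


{z ↦ (g (q))}


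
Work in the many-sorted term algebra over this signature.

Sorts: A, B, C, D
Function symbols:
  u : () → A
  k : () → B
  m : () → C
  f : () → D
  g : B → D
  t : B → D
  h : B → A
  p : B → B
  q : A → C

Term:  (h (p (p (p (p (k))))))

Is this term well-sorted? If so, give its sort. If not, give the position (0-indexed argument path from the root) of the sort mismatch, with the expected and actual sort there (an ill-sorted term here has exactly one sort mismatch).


well-sorted; sort = A

          (k) : B
        (p (k)) : B
      (p (p (k))) : B
    (p (p (p (k)))) : B
  (p (p (p (p (k))))) : B
(h (p (p (p (p (k)))))) : A


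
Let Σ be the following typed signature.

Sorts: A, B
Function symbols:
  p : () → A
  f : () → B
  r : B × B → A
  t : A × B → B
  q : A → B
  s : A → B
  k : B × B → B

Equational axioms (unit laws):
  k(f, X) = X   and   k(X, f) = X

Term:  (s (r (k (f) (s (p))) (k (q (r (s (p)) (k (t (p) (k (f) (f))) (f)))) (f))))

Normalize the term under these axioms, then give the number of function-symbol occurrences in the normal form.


size = 11

1. (s (r (k (f) (s (p))) (k (q (r (s (p)) (k (t (p) (k (f) (f))) (f)))) (f))))  →  (s (r (s (p)) (k (q (r (s (p)) (k (t (p) (k (f) (f))) (f)))) (f))))
2. (s (r (s (p)) (k (q (r (s (p)) (k (t (p) (k (f) (f))) (f)))) (f))))  →  (s (r (s (p)) (q (r (s (p)) (k (t (p) (k (f) (f))) (f))))))
3. (s (r (s (p)) (q (r (s (p)) (k (t (p) (k (f) (f))) (f))))))  →  (s (r (s (p)) (q (r (s (p)) (t (p) (k (f) (f)))))))
4. (s (r (s (p)) (q (r (s (p)) (t (p) (k (f) (f)))))))  →  (s (r (s (p)) (q (r (s (p)) (t (p) (f))))))
normal form: (s (r (s (p)) (q (r (s (p)) (t (p) (f))))))


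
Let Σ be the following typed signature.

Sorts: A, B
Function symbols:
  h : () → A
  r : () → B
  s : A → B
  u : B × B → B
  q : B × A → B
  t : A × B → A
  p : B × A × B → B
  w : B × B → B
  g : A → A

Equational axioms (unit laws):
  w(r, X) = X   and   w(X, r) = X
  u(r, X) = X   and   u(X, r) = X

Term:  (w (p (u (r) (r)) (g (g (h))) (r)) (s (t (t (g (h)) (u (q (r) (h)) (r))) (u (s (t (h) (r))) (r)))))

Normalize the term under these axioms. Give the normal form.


normal form = (w (p (r) (g (g (h))) (r)) (s (t (t (g (h)) (q (r) (h))) (s (t (h) (r))))))

1. (w (p (u (r) (r)) (g (g (h))) (r)) (s (t (t (g (h)) (u (q (r) (h)) (r))) (u (s (t (h) (r))) (r)))))  →  (w (p (r) (g (g (h))) (r)) (s (t (t (g (h)) (u (q (r) (h)) (r))) (u (s (t (h) (r))) (r)))))
2. (w (p (r) (g (g (h))) (r)) (s (t (t (g (h)) (u (q (r) (h)) (r))) (u (s (t (h) (r))) (r)))))  →  (w (p (r) (g (g (h))) (r)) (s (t (t (g (h)) (q (r) (h))) (u (s (t (h) (r))) (r)))))
3. (w (p (r) (g (g (h))) (r)) (s (t (t (g (h)) (q (r) (h))) (u (s (t (h) (r))) (r)))))  →  (w (p (r) (g (g (h))) (r)) (s (t (t (g (h)) (q (r) (h))) (s (t (h) (r))))))


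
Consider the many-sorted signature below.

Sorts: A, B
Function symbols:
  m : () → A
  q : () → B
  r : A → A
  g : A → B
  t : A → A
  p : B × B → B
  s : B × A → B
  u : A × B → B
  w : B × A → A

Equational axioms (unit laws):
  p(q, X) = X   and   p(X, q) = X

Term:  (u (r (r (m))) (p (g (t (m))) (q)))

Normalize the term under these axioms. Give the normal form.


normal form = (u (r (r (m))) (g (t (m))))

1. (u (r (r (m))) (p (g (t (m))) (q)))  →  (u (r (r (m))) (g (t (m))))


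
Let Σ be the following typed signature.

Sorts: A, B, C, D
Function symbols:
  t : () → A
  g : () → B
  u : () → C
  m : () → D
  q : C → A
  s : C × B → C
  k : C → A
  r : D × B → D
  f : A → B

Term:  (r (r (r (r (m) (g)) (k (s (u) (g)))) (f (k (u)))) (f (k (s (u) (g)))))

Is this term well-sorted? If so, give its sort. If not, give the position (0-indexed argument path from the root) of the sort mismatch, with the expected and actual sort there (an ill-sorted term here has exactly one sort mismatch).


        (m) : D
        (g) : B
      (r (m) (g)) : D
          (u) : C
          (g) : B
        (s (u) (g)) : C
      (k (s (u) (g))) : A
    (r (r (m) (g)) (k (s (u) (g)))) : ✗ arg 1 at [0, 0, 1] has sort A, expected B
        (u) : C
      (k (u)) : A
    (f (k (u))) : B
        (u) : C
        (g) : B
      (s (u) (g)) : C
    (k (s (u) (g))) : A
  (f (k (s (u) (g)))) : B

ill-sorted at position [0, 0, 1]: expected B, got A


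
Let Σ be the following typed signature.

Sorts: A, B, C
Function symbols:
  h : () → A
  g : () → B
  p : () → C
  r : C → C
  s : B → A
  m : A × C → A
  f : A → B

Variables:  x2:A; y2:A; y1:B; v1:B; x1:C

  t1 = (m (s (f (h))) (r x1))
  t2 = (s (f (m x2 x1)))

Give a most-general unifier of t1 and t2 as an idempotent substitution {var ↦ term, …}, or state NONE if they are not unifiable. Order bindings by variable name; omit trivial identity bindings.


head clash or occurs-check failure — not unifiable

NONE (not unifiable)


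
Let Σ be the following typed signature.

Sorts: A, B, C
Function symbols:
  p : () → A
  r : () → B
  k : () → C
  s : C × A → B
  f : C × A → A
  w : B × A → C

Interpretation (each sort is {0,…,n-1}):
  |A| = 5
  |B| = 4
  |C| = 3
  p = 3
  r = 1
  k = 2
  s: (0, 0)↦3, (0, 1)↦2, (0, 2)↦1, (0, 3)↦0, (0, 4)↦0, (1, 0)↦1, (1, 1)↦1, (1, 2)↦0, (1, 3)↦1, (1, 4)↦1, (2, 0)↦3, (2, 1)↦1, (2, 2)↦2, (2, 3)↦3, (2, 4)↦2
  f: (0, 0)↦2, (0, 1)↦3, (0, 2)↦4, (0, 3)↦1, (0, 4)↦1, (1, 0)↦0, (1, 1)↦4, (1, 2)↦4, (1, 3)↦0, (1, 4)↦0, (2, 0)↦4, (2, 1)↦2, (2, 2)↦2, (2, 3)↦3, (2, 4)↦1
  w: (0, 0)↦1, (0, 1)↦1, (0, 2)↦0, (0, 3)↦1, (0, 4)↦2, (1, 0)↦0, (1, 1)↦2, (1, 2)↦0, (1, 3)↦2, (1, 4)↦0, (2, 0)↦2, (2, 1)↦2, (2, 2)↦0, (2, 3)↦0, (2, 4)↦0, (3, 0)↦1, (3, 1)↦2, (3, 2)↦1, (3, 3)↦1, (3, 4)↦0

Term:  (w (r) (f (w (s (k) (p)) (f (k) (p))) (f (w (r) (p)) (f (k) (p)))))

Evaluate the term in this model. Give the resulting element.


  r = 1
  k = 2
  p = 3
  (s (k) (p)) = s(2, 3) = 3
  k = 2
  p = 3
  (f (k) (p)) = f(2, 3) = 3
  (w (s (k) (p)) (f (k) (p))) = w(3, 3) = 1
  r = 1
  p = 3
  (w (r) (p)) = w(1, 3) = 2
  k = 2
  p = 3
  (f (k) (p)) = f(2, 3) = 3
  (f (w (r) (p)) (f (k) (p))) = f(2, 3) = 3
  (f (w (s (k) (p)) (f (k) (p))) (f (w (r) (p)) (f (k) (p)))) = f(1, 3) = 0
  (w (r) (f (w (s (k) (p)) (f (k) (p))) (f (w (r) (p)) (f (k) (p))))) = w(1, 0) = 0

value = 0


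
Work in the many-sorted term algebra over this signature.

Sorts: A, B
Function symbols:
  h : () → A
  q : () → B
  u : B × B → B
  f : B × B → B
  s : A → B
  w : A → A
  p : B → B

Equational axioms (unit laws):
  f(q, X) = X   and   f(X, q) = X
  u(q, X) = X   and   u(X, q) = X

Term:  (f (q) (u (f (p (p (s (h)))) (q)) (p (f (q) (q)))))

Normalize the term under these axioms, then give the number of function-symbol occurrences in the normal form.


1. (f (q) (u (f (p (p (s (h)))) (q)) (p (f (q) (q)))))  →  (u (f (p (p (s (h)))) (q)) (p (f (q) (q))))
2. (u (f (p (p (s (h)))) (q)) (p (f (q) (q))))  →  (u (p (p (s (h)))) (p (f (q) (q))))
3. (u (p (p (s (h)))) (p (f (q) (q))))  →  (u (p (p (s (h)))) (p (q)))
normal form: (u (p (p (s (h)))) (p (q)))

size = 7


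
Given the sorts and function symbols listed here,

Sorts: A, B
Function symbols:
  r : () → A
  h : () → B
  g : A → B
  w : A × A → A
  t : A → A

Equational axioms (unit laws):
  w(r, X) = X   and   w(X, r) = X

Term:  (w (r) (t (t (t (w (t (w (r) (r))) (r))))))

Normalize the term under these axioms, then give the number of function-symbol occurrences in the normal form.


size = 5

1. (w (r) (t (t (t (w (t (w (r) (r))) (r))))))  →  (t (t (t (w (t (w (r) (r))) (r)))))
2. (t (t (t (w (t (w (r) (r))) (r)))))  →  (t (t (t (t (w (r) (r))))))
3. (t (t (t (t (w (r) (r))))))  →  (t (t (t (t (r)))))
normal form: (t (t (t (t (r)))))


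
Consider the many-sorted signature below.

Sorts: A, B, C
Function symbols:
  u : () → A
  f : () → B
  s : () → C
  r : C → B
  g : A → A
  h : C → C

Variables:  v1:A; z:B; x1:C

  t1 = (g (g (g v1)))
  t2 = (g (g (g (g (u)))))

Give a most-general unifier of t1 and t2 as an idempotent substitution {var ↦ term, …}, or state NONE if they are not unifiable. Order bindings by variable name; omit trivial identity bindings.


{v1 ↦ (g (u))}


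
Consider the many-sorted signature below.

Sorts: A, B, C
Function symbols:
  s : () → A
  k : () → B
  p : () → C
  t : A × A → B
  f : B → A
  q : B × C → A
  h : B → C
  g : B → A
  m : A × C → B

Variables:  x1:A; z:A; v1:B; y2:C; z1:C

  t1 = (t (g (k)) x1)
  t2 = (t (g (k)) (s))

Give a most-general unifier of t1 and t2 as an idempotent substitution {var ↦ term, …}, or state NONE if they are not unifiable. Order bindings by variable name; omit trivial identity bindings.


{x1 ↦ (s)}


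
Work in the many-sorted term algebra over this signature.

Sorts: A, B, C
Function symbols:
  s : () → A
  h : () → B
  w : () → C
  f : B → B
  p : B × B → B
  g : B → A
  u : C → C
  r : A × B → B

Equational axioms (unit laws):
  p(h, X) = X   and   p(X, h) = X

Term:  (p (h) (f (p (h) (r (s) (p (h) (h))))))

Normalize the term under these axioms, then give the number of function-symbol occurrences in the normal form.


size = 4

1. (p (h) (f (p (h) (r (s) (p (h) (h))))))  →  (f (p (h) (r (s) (p (h) (h)))))
2. (f (p (h) (r (s) (p (h) (h)))))  →  (f (r (s) (p (h) (h))))
3. (f (r (s) (p (h) (h))))  →  (f (r (s) (h)))
normal form: (f (r (s) (h)))


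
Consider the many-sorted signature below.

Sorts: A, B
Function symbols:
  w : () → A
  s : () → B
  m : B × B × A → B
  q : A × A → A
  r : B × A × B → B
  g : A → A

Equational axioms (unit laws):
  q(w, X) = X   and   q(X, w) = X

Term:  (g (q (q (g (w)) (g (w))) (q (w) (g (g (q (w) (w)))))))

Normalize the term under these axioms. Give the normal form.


normal form = (g (q (q (g (w)) (g (w))) (g (g (w)))))

1. (g (q (q (g (w)) (g (w))) (q (w) (g (g (q (w) (w)))))))  →  (g (q (q (g (w)) (g (w))) (g (g (q (w) (w))))))
2. (g (q (q (g (w)) (g (w))) (g (g (q (w) (w))))))  →  (g (q (q (g (w)) (g (w))) (g (g (w)))))


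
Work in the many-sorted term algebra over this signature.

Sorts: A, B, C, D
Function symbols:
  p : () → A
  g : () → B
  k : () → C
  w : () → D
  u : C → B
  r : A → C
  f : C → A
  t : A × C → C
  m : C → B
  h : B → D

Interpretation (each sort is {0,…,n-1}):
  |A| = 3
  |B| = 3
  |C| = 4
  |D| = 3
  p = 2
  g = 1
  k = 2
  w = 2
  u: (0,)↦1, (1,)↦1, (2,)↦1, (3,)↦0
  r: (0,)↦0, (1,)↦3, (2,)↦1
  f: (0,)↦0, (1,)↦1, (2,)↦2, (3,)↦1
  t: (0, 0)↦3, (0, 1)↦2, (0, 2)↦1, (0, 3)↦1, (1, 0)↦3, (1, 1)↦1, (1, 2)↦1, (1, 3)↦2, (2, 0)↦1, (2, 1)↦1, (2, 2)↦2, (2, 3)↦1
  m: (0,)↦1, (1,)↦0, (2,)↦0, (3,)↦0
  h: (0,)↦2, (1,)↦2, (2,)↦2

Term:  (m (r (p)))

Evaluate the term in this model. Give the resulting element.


  p = 2
  (r (p)) = r(2,) = 1
  (m (r (p))) = m(1,) = 0

value = 0


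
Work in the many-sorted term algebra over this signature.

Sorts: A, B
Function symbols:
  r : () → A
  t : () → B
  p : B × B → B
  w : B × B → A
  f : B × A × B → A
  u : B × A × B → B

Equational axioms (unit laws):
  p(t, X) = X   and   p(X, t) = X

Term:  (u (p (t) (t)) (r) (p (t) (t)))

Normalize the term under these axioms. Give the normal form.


1. (u (p (t) (t)) (r) (p (t) (t)))  →  (u (t) (r) (p (t) (t)))
2. (u (t) (r) (p (t) (t)))  →  (u (t) (r) (t))

normal form = (u (t) (r) (t))


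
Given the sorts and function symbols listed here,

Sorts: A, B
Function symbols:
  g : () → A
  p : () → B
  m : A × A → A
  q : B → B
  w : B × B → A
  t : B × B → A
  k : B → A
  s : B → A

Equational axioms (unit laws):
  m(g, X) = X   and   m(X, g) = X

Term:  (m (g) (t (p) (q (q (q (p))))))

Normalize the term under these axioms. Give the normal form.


normal form = (t (p) (q (q (q (p)))))

1. (m (g) (t (p) (q (q (q (p))))))  →  (t (p) (q (q (q (p)))))


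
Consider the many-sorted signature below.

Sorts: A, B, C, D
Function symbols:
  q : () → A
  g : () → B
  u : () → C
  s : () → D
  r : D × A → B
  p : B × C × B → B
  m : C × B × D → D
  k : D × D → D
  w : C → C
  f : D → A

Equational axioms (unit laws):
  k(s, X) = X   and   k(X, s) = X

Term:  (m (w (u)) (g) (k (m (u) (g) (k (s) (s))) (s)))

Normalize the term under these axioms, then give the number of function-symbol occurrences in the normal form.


size = 8

1. (m (w (u)) (g) (k (m (u) (g) (k (s) (s))) (s)))  →  (m (w (u)) (g) (m (u) (g) (k (s) (s))))
2. (m (w (u)) (g) (m (u) (g) (k (s) (s))))  →  (m (w (u)) (g) (m (u) (g) (s)))
normal form: (m (w (u)) (g) (m (u) (g) (s)))


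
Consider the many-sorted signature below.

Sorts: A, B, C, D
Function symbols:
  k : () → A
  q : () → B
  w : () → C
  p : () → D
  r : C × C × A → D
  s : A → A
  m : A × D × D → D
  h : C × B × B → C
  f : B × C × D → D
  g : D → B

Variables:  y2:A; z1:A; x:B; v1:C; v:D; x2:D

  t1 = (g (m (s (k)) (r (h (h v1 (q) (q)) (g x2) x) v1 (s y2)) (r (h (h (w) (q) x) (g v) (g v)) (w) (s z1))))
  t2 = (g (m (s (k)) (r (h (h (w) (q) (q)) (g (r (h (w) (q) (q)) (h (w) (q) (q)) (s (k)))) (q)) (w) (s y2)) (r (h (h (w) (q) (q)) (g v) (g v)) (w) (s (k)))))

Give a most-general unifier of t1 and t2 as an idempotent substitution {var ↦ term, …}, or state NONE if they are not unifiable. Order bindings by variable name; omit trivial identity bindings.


{v1 ↦ (w), x ↦ (q), x2 ↦ (r (h (w) (q) (q)) (h (w) (q) (q)) (s (k))), z1 ↦ (k)}


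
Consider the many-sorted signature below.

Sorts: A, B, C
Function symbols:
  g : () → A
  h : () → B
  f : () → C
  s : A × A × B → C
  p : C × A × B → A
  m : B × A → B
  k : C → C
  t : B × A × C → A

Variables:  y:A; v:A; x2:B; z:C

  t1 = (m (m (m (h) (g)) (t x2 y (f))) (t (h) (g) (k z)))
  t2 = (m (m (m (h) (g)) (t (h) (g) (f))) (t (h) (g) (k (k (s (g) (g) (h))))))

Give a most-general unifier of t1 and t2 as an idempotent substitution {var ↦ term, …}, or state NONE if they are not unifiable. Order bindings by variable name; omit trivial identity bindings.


{x2 ↦ (h), y ↦ (g), z ↦ (k (s (g) (g) (h)))}


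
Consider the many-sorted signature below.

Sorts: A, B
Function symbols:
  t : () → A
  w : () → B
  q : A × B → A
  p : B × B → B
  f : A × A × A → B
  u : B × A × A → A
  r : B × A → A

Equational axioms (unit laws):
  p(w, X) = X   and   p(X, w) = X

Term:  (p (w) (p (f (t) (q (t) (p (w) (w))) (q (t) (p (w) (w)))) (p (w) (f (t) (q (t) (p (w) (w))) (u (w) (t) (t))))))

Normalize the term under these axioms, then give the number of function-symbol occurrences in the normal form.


size = 18

1. (p (w) (p (f (t) (q (t) (p (w) (w))) (q (t) (p (w) (w)))) (p (w) (f (t) (q (t) (p (w) (w))) (u (w) (t) (t))))))  →  (p (f (t) (q (t) (p (w) (w))) (q (t) (p (w) (w)))) (p (w) (f (t) (q (t) (p (w) (w))) (u (w) (t) (t)))))
2. (p (f (t) (q (t) (p (w) (w))) (q (t) (p (w) (w)))) (p (w) (f (t) (q (t) (p (w) (w))) (u (w) (t) (t)))))  →  (p (f (t) (q (t) (w)) (q (t) (p (w) (w)))) (p (w) (f (t) (q (t) (p (w) (w))) (u (w) (t) (t)))))
3. (p (f (t) (q (t) (w)) (q (t) (p (w) (w)))) (p (w) (f (t) (q (t) (p (w) (w))) (u (w) (t) (t)))))  →  (p (f (t) (q (t) (w)) (q (t) (w))) (p (w) (f (t) (q (t) (p (w) (w))) (u (w) (t) (t)))))
4. (p (f (t) (q (t) (w)) (q (t) (w))) (p (w) (f (t) (q (t) (p (w) (w))) (u (w) (t) (t)))))  →  (p (f (t) (q (t) (w)) (q (t) (w))) (f (t) (q (t) (p (w) (w))) (u (w) (t) (t))))
5. (p (f (t) (q (t) (w)) (q (t) (w))) (f (t) (q (t) (p (w) (w))) (u (w) (t) (t))))  →  (p (f (t) (q (t) (w)) (q (t) (w))) (f (t) (q (t) (w)) (u (w) (t) (t))))
normal form: (p (f (t) (q (t) (w)) (q (t) (w))) (f (t) (q (t) (w)) (u (w) (t) (t))))


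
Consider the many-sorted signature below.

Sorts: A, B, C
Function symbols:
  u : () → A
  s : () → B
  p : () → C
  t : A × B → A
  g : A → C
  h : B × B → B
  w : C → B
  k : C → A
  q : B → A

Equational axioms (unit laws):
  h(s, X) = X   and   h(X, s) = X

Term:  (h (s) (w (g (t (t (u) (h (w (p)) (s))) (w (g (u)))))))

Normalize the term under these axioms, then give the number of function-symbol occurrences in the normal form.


size = 10

1. (h (s) (w (g (t (t (u) (h (w (p)) (s))) (w (g (u)))))))  →  (w (g (t (t (u) (h (w (p)) (s))) (w (g (u))))))
2. (w (g (t (t (u) (h (w (p)) (s))) (w (g (u))))))  →  (w (g (t (t (u) (w (p))) (w (g (u))))))
normal form: (w (g (t (t (u) (w (p))) (w (g (u))))))


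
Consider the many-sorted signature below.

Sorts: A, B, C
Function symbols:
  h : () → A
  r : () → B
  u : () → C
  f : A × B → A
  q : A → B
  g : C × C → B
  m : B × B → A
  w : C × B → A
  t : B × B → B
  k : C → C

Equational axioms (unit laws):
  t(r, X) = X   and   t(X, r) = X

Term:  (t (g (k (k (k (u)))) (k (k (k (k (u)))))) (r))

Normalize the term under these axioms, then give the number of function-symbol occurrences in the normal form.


1. (t (g (k (k (k (u)))) (k (k (k (k (u)))))) (r))  →  (g (k (k (k (u)))) (k (k (k (k (u))))))
normal form: (g (k (k (k (u)))) (k (k (k (k (u))))))

size = 10


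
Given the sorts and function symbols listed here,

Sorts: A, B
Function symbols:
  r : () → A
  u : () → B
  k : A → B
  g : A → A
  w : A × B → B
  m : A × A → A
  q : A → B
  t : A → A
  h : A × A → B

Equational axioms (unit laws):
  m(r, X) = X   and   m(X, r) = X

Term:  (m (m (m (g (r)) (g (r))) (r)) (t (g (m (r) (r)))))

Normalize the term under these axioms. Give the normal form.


1. (m (m (m (g (r)) (g (r))) (r)) (t (g (m (r) (r)))))  →  (m (m (g (r)) (g (r))) (t (g (m (r) (r)))))
2. (m (m (g (r)) (g (r))) (t (g (m (r) (r)))))  →  (m (m (g (r)) (g (r))) (t (g (r))))

normal form = (m (m (g (r)) (g (r))) (t (g (r))))


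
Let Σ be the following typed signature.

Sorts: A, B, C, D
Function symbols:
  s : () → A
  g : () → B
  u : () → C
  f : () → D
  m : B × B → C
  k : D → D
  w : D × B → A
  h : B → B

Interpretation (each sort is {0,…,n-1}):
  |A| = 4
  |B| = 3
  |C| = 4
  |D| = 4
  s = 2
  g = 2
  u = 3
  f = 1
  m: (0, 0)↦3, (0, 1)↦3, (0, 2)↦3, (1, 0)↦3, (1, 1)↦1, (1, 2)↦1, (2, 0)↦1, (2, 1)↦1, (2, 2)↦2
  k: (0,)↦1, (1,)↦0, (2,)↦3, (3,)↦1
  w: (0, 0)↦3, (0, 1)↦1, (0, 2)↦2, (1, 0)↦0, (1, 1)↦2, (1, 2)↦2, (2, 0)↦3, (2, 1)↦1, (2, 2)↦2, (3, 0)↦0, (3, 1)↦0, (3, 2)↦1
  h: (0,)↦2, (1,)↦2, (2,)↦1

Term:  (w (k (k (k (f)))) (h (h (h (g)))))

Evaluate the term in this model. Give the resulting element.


  f = 1
  (k (f)) = k(1,) = 0
  (k (k (f))) = k(0,) = 1
  (k (k (k (f)))) = k(1,) = 0
  g = 2
  (h (g)) = h(2,) = 1
  (h (h (g))) = h(1,) = 2
  (h (h (h (g)))) = h(2,) = 1
  (w (k (k (k (f)))) (h (h (h (g))))) = w(0, 1) = 1

value = 1


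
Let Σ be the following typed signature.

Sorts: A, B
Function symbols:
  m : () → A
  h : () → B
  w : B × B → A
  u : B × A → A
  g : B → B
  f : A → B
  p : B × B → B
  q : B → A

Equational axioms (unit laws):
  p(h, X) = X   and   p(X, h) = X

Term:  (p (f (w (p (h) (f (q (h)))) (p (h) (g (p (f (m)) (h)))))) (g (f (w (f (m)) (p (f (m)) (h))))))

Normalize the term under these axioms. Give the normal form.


1. (p (f (w (p (h) (f (q (h)))) (p (h) (g (p (f (m)) (h)))))) (g (f (w (f (m)) (p (f (m)) (h))))))  →  (p (f (w (f (q (h))) (p (h) (g (p (f (m)) (h)))))) (g (f (w (f (m)) (p (f (m)) (h))))))
2. (p (f (w (f (q (h))) (p (h) (g (p (f (m)) (h)))))) (g (f (w (f (m)) (p (f (m)) (h))))))  →  (p (f (w (f (q (h))) (g (p (f (m)) (h))))) (g (f (w (f (m)) (p (f (m)) (h))))))
3. (p (f (w (f (q (h))) (g (p (f (m)) (h))))) (g (f (w (f (m)) (p (f (m)) (h))))))  →  (p (f (w (f (q (h))) (g (f (m))))) (g (f (w (f (m)) (p (f (m)) (h))))))
4. (p (f (w (f (q (h))) (g (f (m))))) (g (f (w (f (m)) (p (f (m)) (h))))))  →  (p (f (w (f (q (h))) (g (f (m))))) (g (f (w (f (m)) (f (m))))))

normal form = (p (f (w (f (q (h))) (g (f (m))))) (g (f (w (f (m)) (f (m))))))


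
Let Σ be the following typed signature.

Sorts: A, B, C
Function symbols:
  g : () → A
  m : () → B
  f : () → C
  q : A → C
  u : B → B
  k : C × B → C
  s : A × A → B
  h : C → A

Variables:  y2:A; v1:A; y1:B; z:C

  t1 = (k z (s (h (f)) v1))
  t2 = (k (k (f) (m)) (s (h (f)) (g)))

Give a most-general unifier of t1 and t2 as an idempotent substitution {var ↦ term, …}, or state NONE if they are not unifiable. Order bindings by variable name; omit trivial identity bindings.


{v1 ↦ (g), z ↦ (k (f) (m))}


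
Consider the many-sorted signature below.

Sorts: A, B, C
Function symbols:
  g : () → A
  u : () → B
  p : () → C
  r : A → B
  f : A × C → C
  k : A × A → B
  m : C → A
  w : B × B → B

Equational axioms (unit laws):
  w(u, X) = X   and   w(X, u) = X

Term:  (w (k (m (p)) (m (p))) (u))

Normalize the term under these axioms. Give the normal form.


1. (w (k (m (p)) (m (p))) (u))  →  (k (m (p)) (m (p)))

normal form = (k (m (p)) (m (p)))


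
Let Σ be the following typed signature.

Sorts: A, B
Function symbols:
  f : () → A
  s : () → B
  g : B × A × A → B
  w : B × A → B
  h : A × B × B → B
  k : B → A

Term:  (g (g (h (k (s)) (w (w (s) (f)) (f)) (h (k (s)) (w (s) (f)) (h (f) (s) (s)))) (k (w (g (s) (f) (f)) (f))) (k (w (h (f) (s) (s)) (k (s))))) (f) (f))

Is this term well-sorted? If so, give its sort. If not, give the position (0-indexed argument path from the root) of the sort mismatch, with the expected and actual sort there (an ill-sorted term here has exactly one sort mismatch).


        (s) : B
      (k (s)) : A
          (s) : B
          (f) : A
        (w (s) (f)) : B
        (f) : A
      (w (w (s) (f)) (f)) : B
          (s) : B
        (k (s)) : A
          (s) : B
          (f) : A
        (w (s) (f)) : B
          (f) : A
          (s) : B
          (s) : B
        (h (f) (s) (s)) : B
      (h (k (s)) (w (s) (f)) (h (f) (s) (s))) : B
    (h (k (s)) (w (w (s) (f)) (f)) (h (k (s)) (w (s) (f)) (h (f) (s) (s)))) : B
          (s) : B
          (f) : A
          (f) : A
        (g (s) (f) (f)) : B
        (f) : A
      (w (g (s) (f) (f)) (f)) : B
    (k (w (g (s) (f) (f)) (f))) : A
          (f) : A
          (s) : B
          (s) : B
        (h (f) (s) (s)) : B
          (s) : B
        (k (s)) : A
      (w (h (f) (s) (s)) (k (s))) : B
    (k (w (h (f) (s) (s)) (k (s)))) : A
  (g (h (k (s)) (w (w (s) (f)) (f)) (h (k (s)) (w (s) (f)) (h (f) (s) (s)))) (k (w (g (s) (f) (f)) (f))) (k (w (h (f) (s) (s)) (k (s))))) : B
  (f) : A
  (f) : A
(g (g (h (k (s)) (w (w (s) (f)) (f)) (h (k (s)) (w (s) (f)) (h (f) (s) (s)))) (k (w (g (s) (f) (f)) (f))) (k (w (h (f) (s) (s)) (k (s))))) (f) (f)) : B

well-sorted; sort = B


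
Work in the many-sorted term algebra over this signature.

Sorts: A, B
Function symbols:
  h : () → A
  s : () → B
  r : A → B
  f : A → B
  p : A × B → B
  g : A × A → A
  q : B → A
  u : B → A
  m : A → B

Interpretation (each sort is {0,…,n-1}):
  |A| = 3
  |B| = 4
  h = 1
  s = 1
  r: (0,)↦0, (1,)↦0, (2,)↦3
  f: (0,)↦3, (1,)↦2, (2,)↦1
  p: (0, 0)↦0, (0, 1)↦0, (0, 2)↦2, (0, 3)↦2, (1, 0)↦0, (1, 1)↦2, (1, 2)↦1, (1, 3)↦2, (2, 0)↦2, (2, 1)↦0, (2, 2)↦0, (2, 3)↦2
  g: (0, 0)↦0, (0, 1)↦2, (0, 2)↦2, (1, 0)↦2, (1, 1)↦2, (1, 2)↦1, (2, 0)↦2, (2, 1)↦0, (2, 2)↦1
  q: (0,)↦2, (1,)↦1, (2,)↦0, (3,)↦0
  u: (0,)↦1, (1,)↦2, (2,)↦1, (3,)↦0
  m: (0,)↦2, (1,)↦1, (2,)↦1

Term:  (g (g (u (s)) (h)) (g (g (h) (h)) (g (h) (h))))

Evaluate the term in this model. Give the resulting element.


value = 2

  s = 1
  (u (s)) = u(1,) = 2
  h = 1
  (g (u (s)) (h)) = g(2, 1) = 0
  h = 1
  h = 1
  (g (h) (h)) = g(1, 1) = 2
  h = 1
  h = 1
  (g (h) (h)) = g(1, 1) = 2
  (g (g (h) (h)) (g (h) (h))) = g(2, 2) = 1
  (g (g (u (s)) (h)) (g (g (h) (h)) (g (h) (h)))) = g(0, 1) = 2


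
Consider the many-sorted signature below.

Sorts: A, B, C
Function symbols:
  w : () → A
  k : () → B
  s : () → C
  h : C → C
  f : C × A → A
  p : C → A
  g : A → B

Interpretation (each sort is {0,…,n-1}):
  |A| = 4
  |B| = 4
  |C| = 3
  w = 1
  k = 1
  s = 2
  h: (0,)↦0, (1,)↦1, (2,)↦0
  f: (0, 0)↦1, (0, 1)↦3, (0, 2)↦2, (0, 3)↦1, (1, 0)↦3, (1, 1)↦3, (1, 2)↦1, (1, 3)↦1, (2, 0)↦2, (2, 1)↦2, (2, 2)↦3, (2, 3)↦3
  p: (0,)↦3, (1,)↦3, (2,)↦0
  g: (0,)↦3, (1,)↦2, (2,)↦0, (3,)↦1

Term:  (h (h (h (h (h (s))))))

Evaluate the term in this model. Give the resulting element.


  s = 2
  (h (s)) = h(2,) = 0
  (h (h (s))) = h(0,) = 0
  (h (h (h (s)))) = h(0,) = 0
  (h (h (h (h (s))))) = h(0,) = 0
  (h (h (h (h (h (s)))))) = h(0,) = 0

value = 0


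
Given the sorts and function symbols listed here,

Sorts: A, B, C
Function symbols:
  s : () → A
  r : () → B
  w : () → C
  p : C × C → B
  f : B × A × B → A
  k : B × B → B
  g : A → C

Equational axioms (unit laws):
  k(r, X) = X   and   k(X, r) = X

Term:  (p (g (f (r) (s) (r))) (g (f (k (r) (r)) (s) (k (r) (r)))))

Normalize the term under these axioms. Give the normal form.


1. (p (g (f (r) (s) (r))) (g (f (k (r) (r)) (s) (k (r) (r)))))  →  (p (g (f (r) (s) (r))) (g (f (r) (s) (k (r) (r)))))
2. (p (g (f (r) (s) (r))) (g (f (r) (s) (k (r) (r)))))  →  (p (g (f (r) (s) (r))) (g (f (r) (s) (r))))

normal form = (p (g (f (r) (s) (r))) (g (f (r) (s) (r))))


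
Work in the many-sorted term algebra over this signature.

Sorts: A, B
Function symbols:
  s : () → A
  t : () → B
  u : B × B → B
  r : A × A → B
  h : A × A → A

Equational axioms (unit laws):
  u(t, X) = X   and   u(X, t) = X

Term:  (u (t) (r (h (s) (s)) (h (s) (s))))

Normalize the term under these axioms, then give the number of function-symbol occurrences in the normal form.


size = 7

1. (u (t) (r (h (s) (s)) (h (s) (s))))  →  (r (h (s) (s)) (h (s) (s)))
normal form: (r (h (s) (s)) (h (s) (s)))


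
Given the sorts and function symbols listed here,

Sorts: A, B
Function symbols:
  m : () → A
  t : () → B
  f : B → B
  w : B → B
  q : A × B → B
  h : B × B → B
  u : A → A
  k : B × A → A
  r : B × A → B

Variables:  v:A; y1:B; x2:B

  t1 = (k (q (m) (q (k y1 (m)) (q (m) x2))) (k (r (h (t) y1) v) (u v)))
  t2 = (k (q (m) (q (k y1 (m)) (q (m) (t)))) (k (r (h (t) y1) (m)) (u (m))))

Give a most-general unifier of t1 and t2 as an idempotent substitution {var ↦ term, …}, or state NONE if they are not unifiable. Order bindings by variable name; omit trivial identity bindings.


{v ↦ (m), x2 ↦ (t)}


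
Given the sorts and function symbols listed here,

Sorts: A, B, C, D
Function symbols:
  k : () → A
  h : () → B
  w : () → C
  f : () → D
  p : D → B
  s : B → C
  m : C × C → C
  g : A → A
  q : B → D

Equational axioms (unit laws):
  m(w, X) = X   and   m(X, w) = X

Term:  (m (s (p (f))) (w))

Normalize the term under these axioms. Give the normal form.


normal form = (s (p (f)))

1. (m (s (p (f))) (w))  →  (s (p (f)))


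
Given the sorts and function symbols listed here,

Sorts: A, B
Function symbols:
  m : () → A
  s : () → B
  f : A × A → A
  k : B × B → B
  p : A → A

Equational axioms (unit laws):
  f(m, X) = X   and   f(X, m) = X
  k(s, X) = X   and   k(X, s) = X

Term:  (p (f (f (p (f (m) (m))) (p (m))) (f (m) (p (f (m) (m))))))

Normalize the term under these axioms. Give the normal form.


1. (p (f (f (p (f (m) (m))) (p (m))) (f (m) (p (f (m) (m))))))  →  (p (f (f (p (m)) (p (m))) (f (m) (p (f (m) (m))))))
2. (p (f (f (p (m)) (p (m))) (f (m) (p (f (m) (m))))))  →  (p (f (f (p (m)) (p (m))) (p (f (m) (m)))))
3. (p (f (f (p (m)) (p (m))) (p (f (m) (m)))))  →  (p (f (f (p (m)) (p (m))) (p (m))))

normal form = (p (f (f (p (m)) (p (m))) (p (m))))


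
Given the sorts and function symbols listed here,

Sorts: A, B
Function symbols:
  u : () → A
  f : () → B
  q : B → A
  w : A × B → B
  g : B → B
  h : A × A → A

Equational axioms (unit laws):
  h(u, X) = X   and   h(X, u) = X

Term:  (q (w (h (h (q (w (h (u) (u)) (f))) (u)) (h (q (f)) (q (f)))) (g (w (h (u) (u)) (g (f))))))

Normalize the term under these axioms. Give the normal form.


1. (q (w (h (h (q (w (h (u) (u)) (f))) (u)) (h (q (f)) (q (f)))) (g (w (h (u) (u)) (g (f))))))  →  (q (w (h (q (w (h (u) (u)) (f))) (h (q (f)) (q (f)))) (g (w (h (u) (u)) (g (f))))))
2. (q (w (h (q (w (h (u) (u)) (f))) (h (q (f)) (q (f)))) (g (w (h (u) (u)) (g (f))))))  →  (q (w (h (q (w (u) (f))) (h (q (f)) (q (f)))) (g (w (h (u) (u)) (g (f))))))
3. (q (w (h (q (w (u) (f))) (h (q (f)) (q (f)))) (g (w (h (u) (u)) (g (f))))))  →  (q (w (h (q (w (u) (f))) (h (q (f)) (q (f)))) (g (w (u) (g (f))))))

normal form = (q (w (h (q (w (u) (f))) (h (q (f)) (q (f)))) (g (w (u) (g (f))))))


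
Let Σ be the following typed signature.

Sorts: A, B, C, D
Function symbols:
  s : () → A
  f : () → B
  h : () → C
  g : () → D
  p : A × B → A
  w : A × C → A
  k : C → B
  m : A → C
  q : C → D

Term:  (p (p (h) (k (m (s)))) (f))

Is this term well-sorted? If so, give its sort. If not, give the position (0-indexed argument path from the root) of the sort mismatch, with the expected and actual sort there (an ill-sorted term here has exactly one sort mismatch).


ill-sorted at position [0, 0]: expected A, got C

    (h) : C
        (s) : A
      (m (s)) : C
    (k (m (s))) : B
  (p (h) (k (m (s)))) : ✗ arg 0 at [0, 0] has sort C, expected A
  (f) : B


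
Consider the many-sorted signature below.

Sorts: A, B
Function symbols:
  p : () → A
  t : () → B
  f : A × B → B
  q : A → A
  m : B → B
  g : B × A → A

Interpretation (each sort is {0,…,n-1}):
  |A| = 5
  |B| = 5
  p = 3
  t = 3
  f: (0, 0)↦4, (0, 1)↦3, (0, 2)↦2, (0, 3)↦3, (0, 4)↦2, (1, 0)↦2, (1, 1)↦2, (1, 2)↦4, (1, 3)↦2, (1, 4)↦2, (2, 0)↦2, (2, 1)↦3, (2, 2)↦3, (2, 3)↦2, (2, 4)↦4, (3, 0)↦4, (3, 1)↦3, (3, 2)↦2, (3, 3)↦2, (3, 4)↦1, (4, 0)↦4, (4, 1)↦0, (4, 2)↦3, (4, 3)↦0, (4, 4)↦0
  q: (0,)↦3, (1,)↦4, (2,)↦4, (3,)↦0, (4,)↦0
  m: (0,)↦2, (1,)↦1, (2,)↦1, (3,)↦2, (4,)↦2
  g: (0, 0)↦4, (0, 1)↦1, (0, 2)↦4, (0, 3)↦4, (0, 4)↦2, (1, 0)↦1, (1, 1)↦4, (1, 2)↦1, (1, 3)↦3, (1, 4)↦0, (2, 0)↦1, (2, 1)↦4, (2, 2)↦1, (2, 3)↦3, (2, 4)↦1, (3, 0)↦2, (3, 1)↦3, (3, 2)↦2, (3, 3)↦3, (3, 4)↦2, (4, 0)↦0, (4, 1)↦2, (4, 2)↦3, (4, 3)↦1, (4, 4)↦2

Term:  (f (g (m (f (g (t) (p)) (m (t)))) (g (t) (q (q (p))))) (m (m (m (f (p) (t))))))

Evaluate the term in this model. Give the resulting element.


value = 3

  t = 3
  p = 3
  (g (t) (p)) = g(3, 3) = 3
  t = 3
  (m (t)) = m(3,) = 2
  (f (g (t) (p)) (m (t))) = f(3, 2) = 2
  (m (f (g (t) (p)) (m (t)))) = m(2,) = 1
  t = 3
  p = 3
  (q (p)) = q(3,) = 0
  (q (q (p))) = q(0,) = 3
  (g (t) (q (q (p)))) = g(3, 3) = 3
  (g (m (f (g (t) (p)) (m (t)))) (g (t) (q (q (p))))) = g(1, 3) = 3
  p = 3
  t = 3
  (f (p) (t)) = f(3, 3) = 2
  (m (f (p) (t))) = m(2,) = 1
  (m (m (f (p) (t)))) = m(1,) = 1
  (m (m (m (f (p) (t))))) = m(1,) = 1
  (f (g (m (f (g (t) (p)) (m (t)))) (g (t) (q (q (p))))) (m (m (m (f (p) (t)))))) = f(3, 1) = 3


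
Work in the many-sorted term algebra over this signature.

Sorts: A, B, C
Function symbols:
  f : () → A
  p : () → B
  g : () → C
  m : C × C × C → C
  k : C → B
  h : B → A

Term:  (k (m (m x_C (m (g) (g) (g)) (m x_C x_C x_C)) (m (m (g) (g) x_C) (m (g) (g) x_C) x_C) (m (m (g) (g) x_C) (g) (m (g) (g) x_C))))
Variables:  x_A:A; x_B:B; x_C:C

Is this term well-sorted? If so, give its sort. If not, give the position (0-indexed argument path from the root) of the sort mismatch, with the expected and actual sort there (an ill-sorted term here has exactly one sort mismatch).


well-sorted; sort = B

      x_C : C
        (g) : C
        (g) : C
        (g) : C
      (m (g) (g) (g)) : C
        x_C : C
        x_C : C
        x_C : C
      (m x_C x_C x_C) : C
    (m x_C (m (g) (g) (g)) (m x_C x_C x_C)) : C
        (g) : C
        (g) : C
        x_C : C
      (m (g) (g) x_C) : C
        (g) : C
        (g) : C
        x_C : C
      (m (g) (g) x_C) : C
      x_C : C
    (m (m (g) (g) x_C) (m (g) (g) x_C) x_C) : C
        (g) : C
        (g) : C
        x_C : C
      (m (g) (g) x_C) : C
      (g) : C
        (g) : C
        (g) : C
        x_C : C
      (m (g) (g) x_C) : C
    (m (m (g) (g) x_C) (g) (m (g) (g) x_C)) : C
  (m (m x_C (m (g) (g) (g)) (m x_C x_C x_C)) (m (m (g) (g) x_C) (m (g) (g) x_C) x_C) (m (m (g) (g) x_C) (g) (m (g) (g) x_C))) : C
(k (m (m x_C (m (g) (g) (g)) (m x_C x_C x_C)) (m (m (g) (g) x_C) (m (g) (g) x_C) x_C) (m (m (g) (g) x_C) (g) (m (g) (g) x_C)))) : B


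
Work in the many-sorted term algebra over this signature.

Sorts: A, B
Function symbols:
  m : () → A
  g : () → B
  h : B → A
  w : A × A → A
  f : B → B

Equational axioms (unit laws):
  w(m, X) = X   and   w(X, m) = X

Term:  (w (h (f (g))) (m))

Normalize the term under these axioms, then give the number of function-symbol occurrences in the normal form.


size = 3

1. (w (h (f (g))) (m))  →  (h (f (g)))
normal form: (h (f (g)))


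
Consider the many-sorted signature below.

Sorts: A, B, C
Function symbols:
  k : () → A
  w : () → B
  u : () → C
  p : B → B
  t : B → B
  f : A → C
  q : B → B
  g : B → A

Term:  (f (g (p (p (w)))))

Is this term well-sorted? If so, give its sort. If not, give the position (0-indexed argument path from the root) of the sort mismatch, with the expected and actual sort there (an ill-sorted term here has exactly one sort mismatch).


well-sorted; sort = C

        (w) : B
      (p (w)) : B
    (p (p (w))) : B
  (g (p (p (w)))) : A
(f (g (p (p (w))))) : C
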